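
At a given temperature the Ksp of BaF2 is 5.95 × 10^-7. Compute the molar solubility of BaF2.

BaF2(s) ⇌ Ba^2+ + 2 F^-
Ksp = [Ba^2+][F^-]^2
With molar solubility s: [Ba^2+] = s, [F^-] = 2s.
Substituting: Ksp = s(2s)^2 = 4s^3
s = (5.95 × 10^-7 / 4)^(1/3) = 5.30 × 10^-3 M

s ≈ 5.30e-3 M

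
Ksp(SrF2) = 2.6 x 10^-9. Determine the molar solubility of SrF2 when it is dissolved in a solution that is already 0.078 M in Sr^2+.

9.1 × 10^-5 M

SrF2(s) ⇌ Sr^2+ + 2 F^-
Ksp = [Sr^2+][F^-]^2
If s mol/L dissolves here, [Sr^2+] = 0.078 + s ≈ 0.078, [F^-] = 2s (Ksp is small, so little additional dissolves).
Ksp ≈ 0.078 × (2s)^2
s = 9.1 x 10^-5 M
Check: s = 9.1 x 10^-5 ≪ 0.078, so the approximation is valid.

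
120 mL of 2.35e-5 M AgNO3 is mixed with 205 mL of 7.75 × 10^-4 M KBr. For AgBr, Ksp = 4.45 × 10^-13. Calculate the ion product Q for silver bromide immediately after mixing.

4.24e-9

Total volume = 120 + 205 = 325 mL.
[Ag^+] = 2.35 x 10^-5 × (120/325) = 8.677 x 10^-6 M
[Br^-] = 7.75 × 10^-4 × (205/325) = 4.888 × 10^-4 M
AgBr(s) ⇌ Ag^+ + Br^-, so Q = [Ag^+][Br^-]
Q = (8.677 × 10^-6)(4.888 × 10^-4) = 4.24 x 10^-9
Q > Ksp, so AgBr will precipitate.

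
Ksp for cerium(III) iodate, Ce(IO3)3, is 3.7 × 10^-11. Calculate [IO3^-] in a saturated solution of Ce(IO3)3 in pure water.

Ce(IO3)3(s) ⇌ Ce^3+ + 3 IO3^-
Ksp = [Ce^3+][IO3^-]^3
Let s = molar solubility. Then [Ce^3+] = s and [IO3^-] = 3s.
Ksp = s(3s)^3 = 27s^4
s = (3.7 × 10^-11 / 27)^(1/4) = 1.08 × 10^-3 M
[IO3^-] = 3s = 3.2 x 10^-3 M

[IO3^-] = 3.2 x 10^-3 M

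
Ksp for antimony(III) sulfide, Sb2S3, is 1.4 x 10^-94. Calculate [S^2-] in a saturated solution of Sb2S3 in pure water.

2.0 x 10^-19 M

Sb2S3(s) ⇌ 2 Sb^3+(aq) + 3 S^2-(aq)
Ksp = [Sb^3+]^2[S^2-]^3
Let s = molar solubility. Then [Sb^3+] = 2s and [S^2-] = 3s.
Ksp = (2s)^2(3s)^3 = 108s^5
s^5 = 1.4 x 10^-94 / 108, so s = 6.65 x 10^-20 M
[S^2-] = 3s = 2.0 × 10^-19 M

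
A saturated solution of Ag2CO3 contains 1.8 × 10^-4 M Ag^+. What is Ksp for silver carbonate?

Ag2CO3(s) ⇌ 2 Ag^+ + CO3^2-
Stoichiometry gives [CO3^2-] = (1/2)[Ag^+] = 9.00 × 10^-5 M.
Ksp = [Ag^+]^2[CO3^2-]
Ksp = (1.8 × 10^-4)^2 × 9.00 x 10^-5 = 2.9 × 10^-12

2.9e-12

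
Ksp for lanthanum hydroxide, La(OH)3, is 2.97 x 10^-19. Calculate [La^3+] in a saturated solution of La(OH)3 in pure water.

La(OH)3(s) <=> La^3+(aq) + 3 OH^-(aq)
Ksp = [La^3+][OH^-]^3
With molar solubility s: [La^3+] = s, [OH^-] = 3s.
Substituting: Ksp = s(3s)^3 = 27s^4
s = (2.97 x 10^-19 / 27)^(1/4) = 1.024 x 10^-5 M
[La^3+] = s = 1.02 × 10^-5 M

[La^3+] ≈ 1.02 × 10^-5 M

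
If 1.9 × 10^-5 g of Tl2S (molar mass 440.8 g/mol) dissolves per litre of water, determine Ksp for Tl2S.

Molar solubility s = (1.9 × 10^-5 g/L) / (440.8 g/mol) = 4.31 × 10^-8 M.
Tl2S(s) ⇌ 2 Tl^+ + S^2-
With molar solubility s: [Tl^+] = 2s, [S^2-] = s.
Ksp = [Tl^+]^2[S^2-]
Substituting: Ksp = (2s)^2s = 4s^3
Ksp = 4 × (4.31 × 10^-8)^3 = 3.2 x 10^-22

Ksp = 3.2 x 10^-22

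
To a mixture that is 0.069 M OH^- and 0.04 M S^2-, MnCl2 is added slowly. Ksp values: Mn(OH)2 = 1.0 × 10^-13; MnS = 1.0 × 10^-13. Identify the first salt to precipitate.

MnS

Precipitation of each salt starts when its ion product equals its Ksp.
For Mn(OH)2: 1.0 × 10^-13 = (0.069)^2 × [Mn^2+]  ⇒  [Mn^2+] = 2.1 × 10^-11 M.
For MnS: 1.0 × 10^-13 = 0.04 × [Mn^2+]  ⇒  [Mn^2+] = 2.5 × 10^-12 M.
The salt with the lower threshold [Mn^2+] precipitates first: MnS.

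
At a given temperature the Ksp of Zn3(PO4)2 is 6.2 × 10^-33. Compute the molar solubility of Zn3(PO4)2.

1.4 x 10^-7 M

Zn3(PO4)2(s) ⇌ 3 Zn^2+(aq) + 2 PO4^3-(aq)
Ksp = [Zn^2+]^3[PO4^3-]^2
Let s = molar solubility. Then [Zn^2+] = 3s and [PO4^3-] = 2s.
Substituting: Ksp = (3s)^3(2s)^2 = 108s^5
Solving, s = (6.2 × 10^-33/108)^(1/5) = 1.4 × 10^-7 M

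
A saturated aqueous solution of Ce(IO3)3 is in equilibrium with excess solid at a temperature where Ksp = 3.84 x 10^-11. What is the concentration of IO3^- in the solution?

[IO3^-] = 3.28e-3 M

Ce(IO3)3(s) ⇌ Ce^3+ + 3 IO3^-
Ksp = [Ce^3+][IO3^-]^3
With molar solubility s: [Ce^3+] = s, [IO3^-] = 3s.
Ksp = s(3s)^3 = 27s^4
s^4 = 3.84 x 10^-11 / 27, so s = 1.092 × 10^-3 M
[IO3^-] = 3s = 3.28 x 10^-3 M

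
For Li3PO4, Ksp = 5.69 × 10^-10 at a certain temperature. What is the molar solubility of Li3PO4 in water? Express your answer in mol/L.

s ≈ 2.14 × 10^-3 M

Li3PO4(s) ⇌ 3 Li^+(aq) + PO4^3-(aq)
Ksp = [Li^+]^3[PO4^3-]
With molar solubility s: [Li^+] = 3s, [PO4^3-] = s.
Ksp = (3s)^3s = 27s^4
Solving, s = (5.69 × 10^-10/27)^(1/4) = 2.14 × 10^-3 M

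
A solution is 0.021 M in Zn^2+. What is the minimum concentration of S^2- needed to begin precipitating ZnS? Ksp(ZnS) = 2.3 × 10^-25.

[S^2-] = 1.1e-23 M

ZnS(s) <=> Zn^2+(aq) + S^2-(aq)
Ksp = [Zn^2+][S^2-]
Precipitation begins when Q = Ksp. With [Zn^2+] = 0.021 M:
2.3 × 10^-25 = (0.021) × [S^2-]
[S^2-] = (2.3 × 10^-25 / 2.1 × 10^-2) = 1.1 × 10^-23 M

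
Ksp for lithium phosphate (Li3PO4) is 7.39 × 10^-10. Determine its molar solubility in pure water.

2.29e-3 M

Li3PO4(s) ⇌ 3 Li^+ + PO4^3-
Ksp = [Li^+]^3[PO4^3-]
Let s = molar solubility. Then [Li^+] = 3s and [PO4^3-] = s.
So Ksp = (3s)^3 × s = 27s^4
s^4 = 7.39 × 10^-10 / 27, so s = 2.29 × 10^-3 M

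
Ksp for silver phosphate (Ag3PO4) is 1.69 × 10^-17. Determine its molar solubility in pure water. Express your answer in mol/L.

Ag3PO4(s) ⇌ 3 Ag^+ + PO4^3-
Ksp = [Ag^+]^3[PO4^3-]
For each mole of Ag3PO4 that dissolves: [Ag^+] = 3s, [PO4^3-] = s.
So Ksp = (3s)^3 × s = 27s^4
Solving, s = (1.69 × 10^-17/27)^(1/4) = 2.81 × 10^-5 M

s = 2.81e-5 M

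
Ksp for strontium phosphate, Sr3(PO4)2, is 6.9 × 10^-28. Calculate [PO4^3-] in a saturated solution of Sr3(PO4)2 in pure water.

Sr3(PO4)2(s) ⇌ 3 Sr^2+ + 2 PO4^3-
Ksp = [Sr^2+]^3[PO4^3-]^2
If s mol/L of Sr3(PO4)2 dissolves, [Sr^2+] = 3s and [PO4^3-] = 2s.
Ksp = (3s)^3(2s)^2 = 108s^5
s^5 = 6.9 × 10^-28 / 108, so s = 1.45 × 10^-6 M
[PO4^3-] = 2s = 2.9 × 10^-6 M

2.9 × 10^-6 M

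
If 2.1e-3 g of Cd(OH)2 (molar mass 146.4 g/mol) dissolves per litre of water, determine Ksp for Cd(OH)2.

Ksp ≈ 1.2 × 10^-14

Molar solubility s = (2.1 x 10^-3 g/L) / (146.4 g/mol) = 1.43 × 10^-5 M.
Cd(OH)2(s) ⇌ Cd^2+ + 2 OH^-
For each mole of Cd(OH)2 that dissolves: [Cd^2+] = s, [OH^-] = 2s.
Ksp = [Cd^2+][OH^-]^2
Ksp = s(2s)^2 = 4s^3
Ksp = 4 × (1.43 × 10^-5)^3 = 1.2 x 10^-14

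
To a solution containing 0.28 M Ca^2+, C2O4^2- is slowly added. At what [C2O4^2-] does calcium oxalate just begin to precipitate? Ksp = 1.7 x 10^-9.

[C2O4^2-] = 6.1e-9 M

CaC2O4(s) ⇌ Ca^2+(aq) + C2O4^2-(aq)
Ksp = [Ca^2+][C2O4^2-]
Precipitation begins when Q = Ksp. With [Ca^2+] = 0.28 M:
1.7 x 10^-9 = (0.28) × [C2O4^2-]
[C2O4^2-] = (1.7 x 10^-9 / 2.8 × 10^-1) = 6.1 × 10^-9 M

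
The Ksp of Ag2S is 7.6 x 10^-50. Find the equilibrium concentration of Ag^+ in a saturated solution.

Ag2S(s) <=> 2 Ag^+ + S^2-
Ksp = [Ag^+]^2[S^2-]
If s mol/L of Ag2S dissolves, [Ag^+] = 2s and [S^2-] = s.
So Ksp = (2s)^2 × s = 4s^3
Solving, s = (7.6 x 10^-50/4)^(1/3) = 2.67 × 10^-17 M
[Ag^+] = 2s = 5.3 x 10^-17 M

5.3e-17 M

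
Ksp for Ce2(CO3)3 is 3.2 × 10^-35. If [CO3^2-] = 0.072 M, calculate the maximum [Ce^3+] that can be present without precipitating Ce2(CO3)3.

Ce2(CO3)3(s) ⇌ 2 Ce^3+(aq) + 3 CO3^2-(aq)
Ksp = [Ce^3+]^2[CO3^2-]^3
Precipitation begins when Q = Ksp. With [CO3^2-] = 0.072 M:
3.2 × 10^-35 = (0.072)^3 × [Ce^3+]^2
[Ce^3+] = (3.2 × 10^-35 / 3.73 × 10^-4)^(1/2) = 2.9 × 10^-16 M

2.9e-16 M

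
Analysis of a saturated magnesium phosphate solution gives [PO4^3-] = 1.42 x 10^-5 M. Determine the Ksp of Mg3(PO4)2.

Mg3(PO4)2(s) <=> 3 Mg^2+ + 2 PO4^3-
Stoichiometry gives [Mg^2+] = (3/2)[PO4^3-] = 2.130 x 10^-5 M.
Ksp = [Mg^2+]^3[PO4^3-]^2
Ksp = (2.130 x 10^-5)^3 × (1.42 × 10^-5)^2 = 1.95 × 10^-24

Ksp = 1.95 × 10^-24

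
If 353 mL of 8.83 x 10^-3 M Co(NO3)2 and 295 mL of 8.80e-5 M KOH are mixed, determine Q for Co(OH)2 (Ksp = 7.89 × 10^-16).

Q ≈ 7.72e-12

Total volume = 353 + 295 = 648 mL.
[Co^2+] = 8.83 x 10^-3 × (353/648) = 4.810 x 10^-3 M
[OH^-] = 8.80 × 10^-5 × (295/648) = 4.006 x 10^-5 M
Co(OH)2(s) ⇌ Co^2+(aq) + 2 OH^-(aq), so Q = [Co^2+][OH^-]^2
Q = (4.810 x 10^-3)(4.006 × 10^-5)^2 = 7.72 x 10^-12
Q > Ksp, so Co(OH)2 will precipitate.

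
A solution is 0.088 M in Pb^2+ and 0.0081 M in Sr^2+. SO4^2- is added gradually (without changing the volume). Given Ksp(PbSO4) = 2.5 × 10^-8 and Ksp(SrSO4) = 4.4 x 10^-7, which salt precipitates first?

PbSO4

Precipitation of each salt starts when its ion product equals its Ksp.
For PbSO4: 2.5 × 10^-8 = 0.088 × [SO4^2-]  ⇒  [SO4^2-] = 2.8 x 10^-7 M.
For SrSO4: 4.4 x 10^-7 = 0.0081 × [SO4^2-]  ⇒  [SO4^2-] = 5.4 x 10^-5 M.
The salt with the lower threshold [SO4^2-] precipitates first: PbSO4.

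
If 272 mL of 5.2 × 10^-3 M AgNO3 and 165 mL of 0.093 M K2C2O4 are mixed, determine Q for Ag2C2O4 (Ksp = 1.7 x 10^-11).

3.7e-7

Total volume = 272 + 165 = 437 mL.
[Ag^+] = 5.2 × 10^-3 × (272/437) = 3.24 x 10^-3 M
[C2O4^2-] = 9.3 × 10^-2 × (165/437) = 3.51 x 10^-2 M
Ag2C2O4(s) <=> 2 Ag^+(aq) + C2O4^2-(aq), so Q = [Ag^+]^2[C2O4^2-]
Q = (3.24 × 10^-3)^2(3.51 x 10^-2) = 3.7 x 10^-7
Q > Ksp, so Ag2C2O4 will precipitate.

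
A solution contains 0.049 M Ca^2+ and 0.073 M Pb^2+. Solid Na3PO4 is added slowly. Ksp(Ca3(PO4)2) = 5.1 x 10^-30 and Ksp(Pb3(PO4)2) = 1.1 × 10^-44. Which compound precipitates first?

Precipitation of each salt starts when its ion product equals its Ksp.
For Ca3(PO4)2: 5.1 x 10^-30 = (0.049)^3 × [PO4^3-]^2  ⇒  [PO4^3-] = 2.1 × 10^-13 M.
For Pb3(PO4)2: 1.1 × 10^-44 = (0.073)^3 × [PO4^3-]^2  ⇒  [PO4^3-] = 5.3 × 10^-21 M.
The salt with the lower threshold [PO4^3-] precipitates first: Pb3(PO4)2.

Pb3(PO4)2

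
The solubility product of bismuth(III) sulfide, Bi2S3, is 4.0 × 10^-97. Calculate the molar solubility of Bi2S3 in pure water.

s = 2.1 x 10^-20 M

Bi2S3(s) <=> 2 Bi^3+ + 3 S^2-
Ksp = [Bi^3+]^2[S^2-]^3
For each mole of Bi2S3 that dissolves: [Bi^3+] = 2s, [S^2-] = 3s.
Ksp = (2s)^2(3s)^3 = 108s^5
Solving, s = (4.0 × 10^-97/108)^(1/5) = 2.1 × 10^-20 M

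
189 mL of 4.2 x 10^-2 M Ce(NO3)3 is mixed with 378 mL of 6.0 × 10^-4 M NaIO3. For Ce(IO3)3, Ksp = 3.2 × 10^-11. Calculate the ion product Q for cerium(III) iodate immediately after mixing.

Total volume = 189 + 378 = 567 mL.
[Ce^3+] = 4.2 x 10^-2 × (189/567) = 1.40 × 10^-2 M
[IO3^-] = 6.0 × 10^-4 × (378/567) = 4.00 × 10^-4 M
Ce(IO3)3(s) ⇌ Ce^3+ + 3 IO3^-, so Q = [Ce^3+][IO3^-]^3
Q = (1.40 x 10^-2)(4.00 x 10^-4)^3 = 9.0 × 10^-13
Q < Ksp, so no precipitate of Ce(IO3)3 forms.

9.0 × 10^-13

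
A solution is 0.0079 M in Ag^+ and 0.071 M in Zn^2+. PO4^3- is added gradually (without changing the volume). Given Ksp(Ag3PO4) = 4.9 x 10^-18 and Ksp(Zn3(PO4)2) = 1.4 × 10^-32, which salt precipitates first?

Zn3(PO4)2

Each salt begins to precipitate when Q = Ksp, i.e. when [PO4^3-] reaches its threshold.
For Ag3PO4: 4.9 x 10^-18 = (0.0079)^3 × [PO4^3-]  ⇒  [PO4^3-] = 9.9 x 10^-12 M.
For Zn3(PO4)2: 1.4 × 10^-32 = (0.071)^3 × [PO4^3-]^2  ⇒  [PO4^3-] = 6.3 × 10^-15 M.
The salt with the lower threshold [PO4^3-] precipitates first: Zn3(PO4)2.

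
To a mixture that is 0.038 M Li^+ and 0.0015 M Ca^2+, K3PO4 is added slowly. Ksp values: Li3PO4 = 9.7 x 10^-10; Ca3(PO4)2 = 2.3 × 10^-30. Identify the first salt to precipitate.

Precipitation of each salt starts when its ion product equals its Ksp.
For Li3PO4: 9.7 x 10^-10 = (0.038)^3 × [PO4^3-]  ⇒  [PO4^3-] = 1.8 × 10^-5 M.
For Ca3(PO4)2: 2.3 × 10^-30 = (0.0015)^3 × [PO4^3-]^2  ⇒  [PO4^3-] = 2.6 x 10^-11 M.
The salt with the lower threshold [PO4^3-] precipitates first: Ca3(PO4)2.

Ca3(PO4)2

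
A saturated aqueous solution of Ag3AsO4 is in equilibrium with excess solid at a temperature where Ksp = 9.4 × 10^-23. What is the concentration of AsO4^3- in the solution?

Ag3AsO4(s) ⇌ 3 Ag^+(aq) + AsO4^3-(aq)
Ksp = [Ag^+]^3[AsO4^3-]
With molar solubility s: [Ag^+] = 3s, [AsO4^3-] = s.
Ksp = (3s)^3s = 27s^4
Solving, s = (9.4 × 10^-23/27)^(1/4) = 1.37 × 10^-6 M
[AsO4^3-] = s = 1.4 × 10^-6 M

[AsO4^3-] = 1.4 x 10^-6 M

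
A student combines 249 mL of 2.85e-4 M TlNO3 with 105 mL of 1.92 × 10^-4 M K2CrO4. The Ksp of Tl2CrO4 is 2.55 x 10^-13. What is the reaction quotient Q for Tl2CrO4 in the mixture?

Q = 2.29 x 10^-12

Total volume = 249 + 105 = 354 mL.
[Tl^+] = 2.85 x 10^-4 × (249/354) = 2.005 × 10^-4 M
[CrO4^2-] = 1.92 × 10^-4 × (105/354) = 5.695 × 10^-5 M
Tl2CrO4(s) <=> 2 Tl^+(aq) + CrO4^2-(aq), so Q = [Tl^+]^2[CrO4^2-]
Q = (2.005 x 10^-4)^2(5.695 × 10^-5) = 2.29 × 10^-12
Q > Ksp, so Tl2CrO4 will precipitate.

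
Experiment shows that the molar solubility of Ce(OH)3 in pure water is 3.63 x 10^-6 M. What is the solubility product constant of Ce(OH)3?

4.69e-21

Ce(OH)3(s) ⇌ Ce^3+(aq) + 3 OH^-(aq)
Let s = molar solubility. Then [Ce^3+] = s and [OH^-] = 3s.
Ksp = [Ce^3+][OH^-]^3
Substituting: Ksp = s(3s)^3 = 27s^4
With s = 3.63 x 10^-6: Ksp = 4.69 × 10^-21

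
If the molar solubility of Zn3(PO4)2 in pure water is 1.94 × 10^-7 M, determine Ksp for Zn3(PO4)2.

Zn3(PO4)2(s) ⇌ 3 Zn^2+ + 2 PO4^3-
For each mole of Zn3(PO4)2 that dissolves: [Zn^2+] = 3s, [PO4^3-] = 2s.
Ksp = [Zn^2+]^3[PO4^3-]^2
Ksp = (3s)^3(2s)^2 = 108s^5
With s = 1.94 × 10^-7: Ksp = 2.97 × 10^-32

2.97e-32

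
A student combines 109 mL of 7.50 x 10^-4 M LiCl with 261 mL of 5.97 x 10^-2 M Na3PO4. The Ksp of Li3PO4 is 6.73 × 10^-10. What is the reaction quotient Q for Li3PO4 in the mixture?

Q ≈ 4.54 × 10^-13

Total volume = 109 + 261 = 370 mL.
[Li^+] = 7.50 × 10^-4 × (109/370) = 2.209 x 10^-4 M
[PO4^3-] = 5.97 × 10^-2 × (261/370) = 4.211 × 10^-2 M
Li3PO4(s) ⇌ 3 Li^+ + PO4^3-, so Q = [Li^+]^3[PO4^3-]
Q = (2.209 × 10^-4)^3(4.211 x 10^-2) = 4.54 x 10^-13
Q < Ksp, so no precipitate of Li3PO4 forms.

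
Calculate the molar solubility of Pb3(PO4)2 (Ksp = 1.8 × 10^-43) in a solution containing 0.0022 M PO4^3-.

s = 1.1 × 10^-13 M

Pb3(PO4)2(s) ⇌ 3 Pb^2+ + 2 PO4^3-
Ksp = [Pb^2+]^3[PO4^3-]^2
Let s be the molar solubility in this solution. [Pb^2+] = 3s, [PO4^3-] = 0.0022 + 2s ≈ 0.0022 (common-ion effect: PO4^3- is already 0.0022 M).
Ksp ≈ (3s)^3 × (0.0022)^2
s = 1.1 × 10^-13 M
Check: 2s = 2.2 x 10^-13 ≪ 0.0022, so the approximation is valid.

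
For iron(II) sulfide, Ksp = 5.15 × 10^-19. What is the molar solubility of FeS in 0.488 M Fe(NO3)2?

FeS(s) <=> Fe^2+(aq) + S^2-(aq)
Ksp = [Fe^2+][S^2-]
If s mol/L dissolves here, [Fe^2+] = 0.488 + s ≈ 0.488, [S^2-] = s (Ksp is small, so little additional dissolves).
Ksp ≈ 0.488 × s
s = 1.06 × 10^-18 M
Check: s = 1.1 × 10^-18 ≪ 0.488, so the approximation is valid.

1.06 × 10^-18 M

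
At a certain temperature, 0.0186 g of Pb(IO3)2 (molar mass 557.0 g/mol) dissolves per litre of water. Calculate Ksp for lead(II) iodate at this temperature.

Molar solubility s = (1.86 x 10^-2 g/L) / (557.0 g/mol) = 3.339 × 10^-5 M.
Pb(IO3)2(s) <=> Pb^2+(aq) + 2 IO3^-(aq)
With molar solubility s: [Pb^2+] = s, [IO3^-] = 2s.
Ksp = [Pb^2+][IO3^-]^2
Ksp = s(2s)^2 = 4s^3
Ksp = 4 × (3.339 × 10^-5)^3 = 1.49 × 10^-13

Ksp ≈ 1.49 × 10^-13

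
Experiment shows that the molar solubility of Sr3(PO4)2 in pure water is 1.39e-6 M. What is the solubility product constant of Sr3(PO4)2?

Sr3(PO4)2(s) ⇌ 3 Sr^2+(aq) + 2 PO4^3-(aq)
For each mole of Sr3(PO4)2 that dissolves: [Sr^2+] = 3s, [PO4^3-] = 2s.
Ksp = [Sr^2+]^3[PO4^3-]^2
Ksp = (3s)^3(2s)^2 = 108s^5
With s = 1.39 x 10^-6: Ksp = 5.60 x 10^-28

Ksp = 5.60e-28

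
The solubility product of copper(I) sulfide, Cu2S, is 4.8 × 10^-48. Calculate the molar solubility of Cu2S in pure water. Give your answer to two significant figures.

s ≈ 1.1 × 10^-16 M

Cu2S(s) <=> 2 Cu^+(aq) + S^2-(aq)
Ksp = [Cu^+]^2[S^2-]
If s mol/L of Cu2S dissolves, [Cu^+] = 2s and [S^2-] = s.
So Ksp = (2s)^2 × s = 4s^3
Solving, s = (4.8 × 10^-48/4)^(1/3) = 1.1 x 10^-16 M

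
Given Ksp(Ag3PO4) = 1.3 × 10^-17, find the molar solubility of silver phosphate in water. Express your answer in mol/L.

Ag3PO4(s) ⇌ 3 Ag^+ + PO4^3-
Ksp = [Ag^+]^3[PO4^3-]
Let s = molar solubility. Then [Ag^+] = 3s and [PO4^3-] = s.
Ksp = (3s)^3s = 27s^4
Solving, s = (1.3 × 10^-17/27)^(1/4) = 2.6 x 10^-5 M

s = 2.6e-5 M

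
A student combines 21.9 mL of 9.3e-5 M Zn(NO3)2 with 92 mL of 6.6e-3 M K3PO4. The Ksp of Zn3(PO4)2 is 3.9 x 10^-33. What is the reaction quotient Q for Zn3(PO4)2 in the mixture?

Total volume = 21.9 + 92 = 113.9 mL.
[Zn^2+] = 9.3 × 10^-5 × (21.9/113.9) = 1.79 × 10^-5 M
[PO4^3-] = 6.6 × 10^-3 × (92/113.9) = 5.33 × 10^-3 M
Zn3(PO4)2(s) ⇌ 3 Zn^2+ + 2 PO4^3-, so Q = [Zn^2+]^3[PO4^3-]^2
Q = (1.79 × 10^-5)^3(5.33 x 10^-3)^2 = 1.6 x 10^-19
Q > Ksp, so Zn3(PO4)2 will precipitate.

1.6e-19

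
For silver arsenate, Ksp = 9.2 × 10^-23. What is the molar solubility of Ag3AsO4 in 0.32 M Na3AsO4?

s ≈ 2.2 × 10^-8 M

Ag3AsO4(s) <=> 3 Ag^+ + AsO4^3-
Ksp = [Ag^+]^3[AsO4^3-]
Let s be the molar solubility in this solution. [Ag^+] = 3s, [AsO4^3-] = 0.32 + s ≈ 0.32 (since AsO4^3- from Na3AsO4 dominates).
Ksp ≈ (3s)^3 × 0.32
s = 2.2 × 10^-8 M
Check: s = 2.2 x 10^-8 ≪ 0.32, so the approximation is valid.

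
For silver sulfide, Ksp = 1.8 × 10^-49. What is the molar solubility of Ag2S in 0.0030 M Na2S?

3.9 x 10^-24 M

Ag2S(s) ⇌ 2 Ag^+(aq) + S^2-(aq)
Ksp = [Ag^+]^2[S^2-]
If s mol/L dissolves here, [Ag^+] = 2s, [S^2-] = 0.0030 + s ≈ 0.0030 (Ksp is small, so little additional dissolves).
Ksp ≈ (2s)^2 × 0.0030
s = 3.9 × 10^-24 M
Check: s = 3.9 x 10^-24 ≪ 0.0030, so the approximation is valid.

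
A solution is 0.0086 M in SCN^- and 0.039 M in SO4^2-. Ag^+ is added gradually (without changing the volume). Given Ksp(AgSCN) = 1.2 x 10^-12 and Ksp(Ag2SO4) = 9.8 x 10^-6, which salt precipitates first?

AgSCN

Precipitation of each salt starts when its ion product equals its Ksp.
For AgSCN: 1.2 x 10^-12 = 0.0086 × [Ag^+]  ⇒  [Ag^+] = 1.4 × 10^-10 M.
For Ag2SO4: 9.8 x 10^-6 = 0.039 × [Ag^+]^2  ⇒  [Ag^+] = 1.6 x 10^-2 M.
The salt with the lower threshold [Ag^+] precipitates first: AgSCN.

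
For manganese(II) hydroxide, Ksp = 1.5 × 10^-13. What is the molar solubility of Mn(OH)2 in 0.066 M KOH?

Mn(OH)2(s) <=> Mn^2+ + 2 OH^-
Ksp = [Mn^2+][OH^-]^2
If s mol/L dissolves here, [Mn^2+] = s, [OH^-] = 0.066 + 2s ≈ 0.066 (since OH^- from KOH dominates).
Ksp ≈ s × (0.066)^2
s = 3.4 × 10^-11 M
Check: 2s = 6.9 x 10^-11 ≪ 0.066, so the approximation is valid.

s = 3.4 × 10^-11 M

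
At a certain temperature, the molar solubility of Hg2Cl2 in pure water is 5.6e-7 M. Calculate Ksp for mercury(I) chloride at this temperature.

Hg2Cl2(s) ⇌ Hg2^2+ + 2 Cl^-
If s mol/L of Hg2Cl2 dissolves, [Hg2^2+] = s and [Cl^-] = 2s.
Ksp = [Hg2^2+][Cl^-]^2
Substituting: Ksp = s(2s)^2 = 4s^3
With s = 5.6 x 10^-7: Ksp = 7.0 × 10^-19

Ksp = 7.0 x 10^-19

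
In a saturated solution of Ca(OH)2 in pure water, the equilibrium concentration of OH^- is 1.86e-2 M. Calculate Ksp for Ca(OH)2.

Ksp ≈ 3.22 × 10^-6

Ca(OH)2(s) ⇌ Ca^2+ + 2 OH^-
Stoichiometry gives [Ca^2+] = (1/2)[OH^-] = 9.300 × 10^-3 M.
Ksp = [Ca^2+][OH^-]^2
Ksp = 9.300 × 10^-3 × (1.86 × 10^-2)^2 = 3.22 × 10^-6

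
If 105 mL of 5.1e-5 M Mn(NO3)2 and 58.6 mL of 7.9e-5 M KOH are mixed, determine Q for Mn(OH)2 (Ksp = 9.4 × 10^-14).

Q ≈ 2.6 × 10^-14

Total volume = 105 + 58.6 = 163.6 mL.
[Mn^2+] = 5.1 x 10^-5 × (105/163.6) = 3.27 x 10^-5 M
[OH^-] = 7.9 × 10^-5 × (58.6/163.6) = 2.83 × 10^-5 M
Mn(OH)2(s) ⇌ Mn^2+(aq) + 2 OH^-(aq), so Q = [Mn^2+][OH^-]^2
Q = (3.27 x 10^-5)(2.83 x 10^-5)^2 = 2.6 × 10^-14
Q < Ksp, so no precipitate of Mn(OH)2 forms.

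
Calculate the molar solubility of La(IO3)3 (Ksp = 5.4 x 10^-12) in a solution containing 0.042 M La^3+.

1.7e-4 M

La(IO3)3(s) ⇌ La^3+ + 3 IO3^-
Ksp = [La^3+][IO3^-]^3
Let s = moles of La(IO3)3 that dissolve per litre. [La^3+] = 0.042 + s ≈ 0.042, [IO3^-] = 3s (Ksp is small, so little additional dissolves).
Ksp ≈ 0.042 × (3s)^3
s = 1.7 × 10^-4 M
Check: s = 1.7 x 10^-4 ≪ 0.042, so the approximation is valid.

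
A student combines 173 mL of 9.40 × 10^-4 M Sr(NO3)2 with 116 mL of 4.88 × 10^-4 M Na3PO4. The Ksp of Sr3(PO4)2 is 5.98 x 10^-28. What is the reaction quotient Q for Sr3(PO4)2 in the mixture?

Total volume = 173 + 116 = 289 mL.
[Sr^2+] = 9.40 × 10^-4 × (173/289) = 5.627 x 10^-4 M
[PO4^3-] = 4.88 × 10^-4 × (116/289) = 1.959 × 10^-4 M
Sr3(PO4)2(s) ⇌ 3 Sr^2+ + 2 PO4^3-, so Q = [Sr^2+]^3[PO4^3-]^2
Q = (5.627 × 10^-4)^3(1.959 × 10^-4)^2 = 6.84 x 10^-18
Q > Ksp, so Sr3(PO4)2 will precipitate.

Q ≈ 6.84 x 10^-18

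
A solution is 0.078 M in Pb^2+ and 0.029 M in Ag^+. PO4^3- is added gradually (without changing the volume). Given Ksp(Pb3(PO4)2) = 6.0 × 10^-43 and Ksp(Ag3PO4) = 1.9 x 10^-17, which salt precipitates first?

Precipitation of each salt starts when its ion product equals its Ksp.
For Pb3(PO4)2: 6.0 × 10^-43 = (0.078)^3 × [PO4^3-]^2  ⇒  [PO4^3-] = 3.6 × 10^-20 M.
For Ag3PO4: 1.9 x 10^-17 = (0.029)^3 × [PO4^3-]  ⇒  [PO4^3-] = 7.8 × 10^-13 M.
The salt with the lower threshold [PO4^3-] precipitates first: Pb3(PO4)2.

Pb3(PO4)2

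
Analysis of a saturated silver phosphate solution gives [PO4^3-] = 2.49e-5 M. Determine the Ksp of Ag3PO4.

1.04 × 10^-17

Ag3PO4(s) ⇌ 3 Ag^+(aq) + PO4^3-(aq)
Stoichiometry gives [Ag^+] = (3/1)[PO4^3-] = 7.470 x 10^-5 M.
Ksp = [Ag^+]^3[PO4^3-]
Ksp = (7.470 × 10^-5)^3 × 2.49 × 10^-5 = 1.04 x 10^-17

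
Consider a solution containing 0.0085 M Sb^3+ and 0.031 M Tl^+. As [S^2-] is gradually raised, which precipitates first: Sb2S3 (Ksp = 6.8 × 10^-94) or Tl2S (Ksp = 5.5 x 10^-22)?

Sb2S3

Each salt begins to precipitate when Q = Ksp, i.e. when [S^2-] reaches its threshold.
For Sb2S3: 6.8 × 10^-94 = (0.0085)^2 × [S^2-]^3  ⇒  [S^2-] = 2.1 × 10^-30 M.
For Tl2S: 5.5 x 10^-22 = (0.031)^2 × [S^2-]  ⇒  [S^2-] = 5.7 × 10^-19 M.
The salt with the lower threshold [S^2-] precipitates first: Sb2S3.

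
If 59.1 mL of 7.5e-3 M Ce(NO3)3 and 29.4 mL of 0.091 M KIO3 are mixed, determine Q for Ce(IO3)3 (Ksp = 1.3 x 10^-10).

Total volume = 59.1 + 29.4 = 88.5 mL.
[Ce^3+] = 7.5 × 10^-3 × (59.1/88.5) = 5.01 × 10^-3 M
[IO3^-] = 9.1 × 10^-2 × (29.4/88.5) = 3.02 × 10^-2 M
Ce(IO3)3(s) ⇌ Ce^3+(aq) + 3 IO3^-(aq), so Q = [Ce^3+][IO3^-]^3
Q = (5.01 × 10^-3)(3.02 × 10^-2)^3 = 1.4 × 10^-7
Q > Ksp, so Ce(IO3)3 will precipitate.

Q ≈ 1.4e-7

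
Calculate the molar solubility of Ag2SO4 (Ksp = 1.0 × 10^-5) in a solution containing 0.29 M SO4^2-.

s ≈ 2.9e-3 M

Ag2SO4(s) <=> 2 Ag^+ + SO4^2-
Ksp = [Ag^+]^2[SO4^2-]
If s mol/L dissolves here, [Ag^+] = 2s, [SO4^2-] = 0.29 + s ≈ 0.29 (common-ion effect: SO4^2- is already 0.29 M).
Ksp ≈ (2s)^2 × 0.29
s = 2.9 × 10^-3 M
Check: s = 2.9 x 10^-3 ≪ 0.29, so the approximation is valid.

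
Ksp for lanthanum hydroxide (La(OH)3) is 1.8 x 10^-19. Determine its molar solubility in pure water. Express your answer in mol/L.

s ≈ 9.0 x 10^-6 M

La(OH)3(s) ⇌ La^3+(aq) + 3 OH^-(aq)
Ksp = [La^3+][OH^-]^3
If s mol/L of La(OH)3 dissolves, [La^3+] = s and [OH^-] = 3s.
Substituting: Ksp = s(3s)^3 = 27s^4
s = (1.8 x 10^-19 / 27)^(1/4) = 9.0 x 10^-6 M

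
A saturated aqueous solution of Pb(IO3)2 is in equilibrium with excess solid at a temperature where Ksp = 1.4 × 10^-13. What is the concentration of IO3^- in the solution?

6.5 × 10^-5 M

Pb(IO3)2(s) ⇌ Pb^2+(aq) + 2 IO3^-(aq)
Ksp = [Pb^2+][IO3^-]^2
If s mol/L of Pb(IO3)2 dissolves, [Pb^2+] = s and [IO3^-] = 2s.
Ksp = s(2s)^2 = 4s^3
s = (1.4 × 10^-13 / 4)^(1/3) = 3.27 × 10^-5 M
[IO3^-] = 2s = 6.5 x 10^-5 M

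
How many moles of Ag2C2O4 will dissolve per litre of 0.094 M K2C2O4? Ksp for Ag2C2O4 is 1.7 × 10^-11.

Ag2C2O4(s) ⇌ 2 Ag^+ + C2O4^2-
Ksp = [Ag^+]^2[C2O4^2-]
If s mol/L dissolves here, [Ag^+] = 2s, [C2O4^2-] = 0.094 + s ≈ 0.094 (since C2O4^2- from K2C2O4 dominates).
Ksp ≈ (2s)^2 × 0.094
s = 6.7 × 10^-6 M
Check: s = 6.7 × 10^-6 ≪ 0.094, so the approximation is valid.

6.7 x 10^-6 M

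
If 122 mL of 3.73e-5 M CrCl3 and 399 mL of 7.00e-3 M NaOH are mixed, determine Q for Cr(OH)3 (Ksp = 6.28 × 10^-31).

Total volume = 122 + 399 = 521 mL.
[Cr^3+] = 3.73 × 10^-5 × (122/521) = 8.734 × 10^-6 M
[OH^-] = 7.00 × 10^-3 × (399/521) = 5.361 x 10^-3 M
Cr(OH)3(s) <=> Cr^3+(aq) + 3 OH^-(aq), so Q = [Cr^3+][OH^-]^3
Q = (8.734 × 10^-6)(5.361 × 10^-3)^3 = 1.35 × 10^-12
Q > Ksp, so Cr(OH)3 will precipitate.

Q ≈ 1.35 x 10^-12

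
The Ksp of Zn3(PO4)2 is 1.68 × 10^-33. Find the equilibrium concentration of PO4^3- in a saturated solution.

2.18 × 10^-7 M

Zn3(PO4)2(s) <=> 3 Zn^2+ + 2 PO4^3-
Ksp = [Zn^2+]^3[PO4^3-]^2
If s mol/L of Zn3(PO4)2 dissolves, [Zn^2+] = 3s and [PO4^3-] = 2s.
So Ksp = (3s)^3 × (2s)^2 = 108s^5
Solving, s = (1.68 × 10^-33/108)^(1/5) = 1.092 × 10^-7 M
[PO4^3-] = 2s = 2.18 x 10^-7 M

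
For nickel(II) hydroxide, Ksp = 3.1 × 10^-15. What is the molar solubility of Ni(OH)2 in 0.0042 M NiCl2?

Ni(OH)2(s) ⇌ Ni^2+(aq) + 2 OH^-(aq)
Ksp = [Ni^2+][OH^-]^2
Let s be the molar solubility in this solution. [Ni^2+] = 0.0042 + s ≈ 0.0042, [OH^-] = 2s (Ksp is small, so little additional dissolves).
Ksp ≈ 0.0042 × (2s)^2
s = 4.3 × 10^-7 M
Check: s = 4.3 × 10^-7 ≪ 0.0042, so the approximation is valid.

4.3 × 10^-7 M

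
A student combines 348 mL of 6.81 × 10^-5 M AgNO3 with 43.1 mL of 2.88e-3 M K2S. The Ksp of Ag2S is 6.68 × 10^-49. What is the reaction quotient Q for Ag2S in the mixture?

Q = 1.17 × 10^-12

Total volume = 348 + 43.1 = 391.1 mL.
[Ag^+] = 6.81 × 10^-5 × (348/391.1) = 6.060 x 10^-5 M
[S^2-] = 2.88 × 10^-3 × (43.1/391.1) = 3.174 × 10^-4 M
Ag2S(s) ⇌ 2 Ag^+(aq) + S^2-(aq), so Q = [Ag^+]^2[S^2-]
Q = (6.060 x 10^-5)^2(3.174 x 10^-4) = 1.17 × 10^-12
Q > Ksp, so Ag2S will precipitate.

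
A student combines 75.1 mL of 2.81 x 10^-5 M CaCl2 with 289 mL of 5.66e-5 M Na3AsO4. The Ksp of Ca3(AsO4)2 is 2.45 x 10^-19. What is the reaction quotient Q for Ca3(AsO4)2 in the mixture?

3.93e-25

Total volume = 75.1 + 289 = 364.1 mL.
[Ca^2+] = 2.81 × 10^-5 × (75.1/364.1) = 5.796 x 10^-6 M
[AsO4^3-] = 5.66 × 10^-5 × (289/364.1) = 4.493 × 10^-5 M
Ca3(AsO4)2(s) ⇌ 3 Ca^2+ + 2 AsO4^3-, so Q = [Ca^2+]^3[AsO4^3-]^2
Q = (5.796 x 10^-6)^3(4.493 × 10^-5)^2 = 3.93 × 10^-25
Q < Ksp, so no precipitate of Ca3(AsO4)2 forms.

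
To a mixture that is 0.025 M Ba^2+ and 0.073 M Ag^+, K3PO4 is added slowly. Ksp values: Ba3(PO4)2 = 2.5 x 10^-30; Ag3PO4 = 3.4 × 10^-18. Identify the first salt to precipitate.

Each salt begins to precipitate when Q = Ksp, i.e. when [PO4^3-] reaches its threshold.
For Ba3(PO4)2: 2.5 x 10^-30 = (0.025)^3 × [PO4^3-]^2  ⇒  [PO4^3-] = 4.0 × 10^-13 M.
For Ag3PO4: 3.4 × 10^-18 = (0.073)^3 × [PO4^3-]  ⇒  [PO4^3-] = 8.7 × 10^-15 M.
The salt with the lower threshold [PO4^3-] precipitates first: Ag3PO4.

Ag3PO4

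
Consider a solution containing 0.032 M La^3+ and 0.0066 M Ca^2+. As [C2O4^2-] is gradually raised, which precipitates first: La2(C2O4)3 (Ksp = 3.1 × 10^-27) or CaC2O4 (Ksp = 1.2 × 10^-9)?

Each salt begins to precipitate when Q = Ksp, i.e. when [C2O4^2-] reaches its threshold.
For La2(C2O4)3: 3.1 × 10^-27 = (0.032)^2 × [C2O4^2-]^3  ⇒  [C2O4^2-] = 1.4 × 10^-8 M.
For CaC2O4: 1.2 × 10^-9 = 0.0066 × [C2O4^2-]  ⇒  [C2O4^2-] = 1.8 × 10^-7 M.
The salt with the lower threshold [C2O4^2-] precipitates first: La2(C2O4)3.

La2(C2O4)3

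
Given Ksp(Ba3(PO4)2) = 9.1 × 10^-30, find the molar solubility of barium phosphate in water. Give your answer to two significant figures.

Ba3(PO4)2(s) <=> 3 Ba^2+(aq) + 2 PO4^3-(aq)
Ksp = [Ba^2+]^3[PO4^3-]^2
Let s = molar solubility. Then [Ba^2+] = 3s and [PO4^3-] = 2s.
So Ksp = (3s)^3 × (2s)^2 = 108s^5
s = (9.1 × 10^-30 / 108)^(1/5) = 6.1 x 10^-7 M

s = 6.1 x 10^-7 M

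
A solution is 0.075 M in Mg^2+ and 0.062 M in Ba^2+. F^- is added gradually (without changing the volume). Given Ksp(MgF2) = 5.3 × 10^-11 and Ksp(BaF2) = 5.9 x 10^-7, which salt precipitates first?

MgF2

Precipitation of each salt starts when its ion product equals its Ksp.
For MgF2: 5.3 × 10^-11 = 0.075 × [F^-]^2  ⇒  [F^-] = 2.7 x 10^-5 M.
For BaF2: 5.9 x 10^-7 = 0.062 × [F^-]^2  ⇒  [F^-] = 3.1 × 10^-3 M.
The salt with the lower threshold [F^-] precipitates first: MgF2.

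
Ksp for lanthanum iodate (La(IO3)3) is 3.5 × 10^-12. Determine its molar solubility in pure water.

s = 6.0 × 10^-4 M

La(IO3)3(s) ⇌ La^3+ + 3 IO3^-
Ksp = [La^3+][IO3^-]^3
If s mol/L of La(IO3)3 dissolves, [La^3+] = s and [IO3^-] = 3s.
So Ksp = s × (3s)^3 = 27s^4
Solving, s = (3.5 × 10^-12/27)^(1/4) = 6.0 × 10^-4 M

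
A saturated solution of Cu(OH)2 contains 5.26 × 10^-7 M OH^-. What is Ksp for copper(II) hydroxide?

Ksp ≈ 7.28e-20

Cu(OH)2(s) ⇌ Cu^2+(aq) + 2 OH^-(aq)
Stoichiometry gives [Cu^2+] = (1/2)[OH^-] = 2.630 × 10^-7 M.
Ksp = [Cu^2+][OH^-]^2
Ksp = 2.630 × 10^-7 × (5.26 × 10^-7)^2 = 7.28 × 10^-20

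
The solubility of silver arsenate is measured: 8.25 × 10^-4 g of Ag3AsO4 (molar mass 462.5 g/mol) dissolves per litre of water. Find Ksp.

Molar solubility s = (8.25 × 10^-4 g/L) / (462.5 g/mol) = 1.784 × 10^-6 M.
Ag3AsO4(s) <=> 3 Ag^+(aq) + AsO4^3-(aq)
For each mole of Ag3AsO4 that dissolves: [Ag^+] = 3s, [AsO4^3-] = s.
Ksp = [Ag^+]^3[AsO4^3-]
Substituting: Ksp = (3s)^3s = 27s^4
With s = 1.784 x 10^-6: Ksp = 2.73 × 10^-22

2.73e-22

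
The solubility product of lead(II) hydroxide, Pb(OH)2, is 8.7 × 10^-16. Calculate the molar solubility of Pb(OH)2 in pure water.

6.0 × 10^-6 M

Pb(OH)2(s) ⇌ Pb^2+(aq) + 2 OH^-(aq)
Ksp = [Pb^2+][OH^-]^2
For each mole of Pb(OH)2 that dissolves: [Pb^2+] = s, [OH^-] = 2s.
So Ksp = s × (2s)^2 = 4s^3
Solving, s = (8.7 × 10^-16/4)^(1/3) = 6.0 × 10^-6 M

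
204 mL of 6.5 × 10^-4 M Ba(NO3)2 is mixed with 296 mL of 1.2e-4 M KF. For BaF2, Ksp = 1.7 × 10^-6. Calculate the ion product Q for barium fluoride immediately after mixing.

Q ≈ 1.3e-12

Total volume = 204 + 296 = 500 mL.
[Ba^2+] = 6.5 x 10^-4 × (204/500) = 2.65 x 10^-4 M
[F^-] = 1.2 × 10^-4 × (296/500) = 7.10 x 10^-5 M
BaF2(s) ⇌ Ba^2+ + 2 F^-, so Q = [Ba^2+][F^-]^2
Q = (2.65 × 10^-4)(7.10 × 10^-5)^2 = 1.3 × 10^-12
Q < Ksp, so no precipitate of BaF2 forms.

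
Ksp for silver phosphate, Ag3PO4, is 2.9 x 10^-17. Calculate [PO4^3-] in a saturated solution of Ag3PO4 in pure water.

Ag3PO4(s) ⇌ 3 Ag^+ + PO4^3-
Ksp = [Ag^+]^3[PO4^3-]
With molar solubility s: [Ag^+] = 3s, [PO4^3-] = s.
So Ksp = (3s)^3 × s = 27s^4
s^4 = 2.9 x 10^-17 / 27, so s = 3.22 x 10^-5 M
[PO4^3-] = s = 3.2 × 10^-5 M

[PO4^3-] ≈ 3.2e-5 M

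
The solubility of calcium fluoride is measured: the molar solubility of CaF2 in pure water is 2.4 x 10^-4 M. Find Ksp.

CaF2(s) ⇌ Ca^2+(aq) + 2 F^-(aq)
If s mol/L of CaF2 dissolves, [Ca^2+] = s and [F^-] = 2s.
Ksp = [Ca^2+][F^-]^2
So Ksp = s × (2s)^2 = 4s^3
With s = 2.4 x 10^-4: Ksp = 5.5 × 10^-11

Ksp ≈ 5.5e-11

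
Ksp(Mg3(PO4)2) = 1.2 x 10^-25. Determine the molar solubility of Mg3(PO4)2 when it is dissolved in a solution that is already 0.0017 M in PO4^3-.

Mg3(PO4)2(s) <=> 3 Mg^2+(aq) + 2 PO4^3-(aq)
Ksp = [Mg^2+]^3[PO4^3-]^2
If s mol/L dissolves here, [Mg^2+] = 3s, [PO4^3-] = 0.0017 + 2s ≈ 0.0017 (Ksp is small, so little additional dissolves).
Ksp ≈ (3s)^3 × (0.0017)^2
s = 1.2 x 10^-7 M
Check: 2s = 2.3 × 10^-7 ≪ 0.0017, so the approximation is valid.

1.2 × 10^-7 M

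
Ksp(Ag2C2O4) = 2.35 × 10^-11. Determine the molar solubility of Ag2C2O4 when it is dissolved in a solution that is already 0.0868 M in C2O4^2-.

Ag2C2O4(s) <=> 2 Ag^+ + C2O4^2-
Ksp = [Ag^+]^2[C2O4^2-]
If s mol/L dissolves here, [Ag^+] = 2s, [C2O4^2-] = 0.0868 + s ≈ 0.0868 (since the C2O4^2- already present dominates).
Ksp ≈ (2s)^2 × 0.0868
s = 8.23 x 10^-6 M
Check: s = 8.2 x 10^-6 ≪ 0.0868, so the approximation is valid.

s ≈ 8.23e-6 M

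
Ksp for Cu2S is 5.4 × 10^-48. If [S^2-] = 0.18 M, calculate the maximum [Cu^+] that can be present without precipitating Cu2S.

Cu2S(s) <=> 2 Cu^+(aq) + S^2-(aq)
Ksp = [Cu^+]^2[S^2-]
Precipitation begins when Q = Ksp. With [S^2-] = 0.18 M:
5.4 × 10^-48 = (0.18) × [Cu^+]^2
[Cu^+] = (5.4 × 10^-48 / 1.8 x 10^-1)^(1/2) = 5.5 × 10^-24 M

[Cu^+] = 5.5e-24 M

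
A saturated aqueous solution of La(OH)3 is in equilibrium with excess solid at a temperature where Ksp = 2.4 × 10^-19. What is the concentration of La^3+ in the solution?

La(OH)3(s) ⇌ La^3+(aq) + 3 OH^-(aq)
Ksp = [La^3+][OH^-]^3
For each mole of La(OH)3 that dissolves: [La^3+] = s, [OH^-] = 3s.
So Ksp = s × (3s)^3 = 27s^4
s = (2.4 × 10^-19 / 27)^(1/4) = 9.71 × 10^-6 M
[La^3+] = s = 9.7 × 10^-6 M

[La^3+] = 9.7 × 10^-6 M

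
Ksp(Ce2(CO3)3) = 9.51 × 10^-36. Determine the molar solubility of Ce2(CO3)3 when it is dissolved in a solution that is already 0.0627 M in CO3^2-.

s ≈ 9.82 × 10^-17 M

Ce2(CO3)3(s) ⇌ 2 Ce^3+(aq) + 3 CO3^2-(aq)
Ksp = [Ce^3+]^2[CO3^2-]^3
Let s be the molar solubility in this solution. [Ce^3+] = 2s, [CO3^2-] = 0.0627 + 3s ≈ 0.0627 (since the CO3^2- already present dominates).
Ksp ≈ (2s)^2 × (0.0627)^3
s = 9.82 × 10^-17 M
Check: 3s = 2.9 × 10^-16 ≪ 0.0627, so the approximation is valid.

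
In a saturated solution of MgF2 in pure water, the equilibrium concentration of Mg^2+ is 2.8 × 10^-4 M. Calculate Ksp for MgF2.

8.8 x 10^-11

MgF2(s) <=> Mg^2+(aq) + 2 F^-(aq)
Stoichiometry gives [F^-] = (2/1)[Mg^2+] = 5.60 × 10^-4 M.
Ksp = [Mg^2+][F^-]^2
Ksp = 2.8 × 10^-4 × (5.60 × 10^-4)^2 = 8.8 x 10^-11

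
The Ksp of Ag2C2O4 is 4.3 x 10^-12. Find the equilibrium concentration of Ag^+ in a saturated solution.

Ag2C2O4(s) ⇌ 2 Ag^+(aq) + C2O4^2-(aq)
Ksp = [Ag^+]^2[C2O4^2-]
Let s = molar solubility. Then [Ag^+] = 2s and [C2O4^2-] = s.
Ksp = (2s)^2s = 4s^3
s = (4.3 x 10^-12 / 4)^(1/3) = 1.02 × 10^-4 M
[Ag^+] = 2s = 2.0 × 10^-4 M

[Ag^+] ≈ 2.0e-4 M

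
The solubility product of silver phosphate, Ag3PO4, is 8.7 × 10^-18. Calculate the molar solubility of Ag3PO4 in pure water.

s ≈ 2.4 × 10^-5 M

Ag3PO4(s) ⇌ 3 Ag^+(aq) + PO4^3-(aq)
Ksp = [Ag^+]^3[PO4^3-]
With molar solubility s: [Ag^+] = 3s, [PO4^3-] = s.
Ksp = (3s)^3s = 27s^4
Solving, s = (8.7 × 10^-18/27)^(1/4) = 2.4 × 10^-5 M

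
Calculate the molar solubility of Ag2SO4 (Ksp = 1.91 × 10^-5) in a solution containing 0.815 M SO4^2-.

s = 2.42 x 10^-3 M

Ag2SO4(s) ⇌ 2 Ag^+ + SO4^2-
Ksp = [Ag^+]^2[SO4^2-]
If s mol/L dissolves here, [Ag^+] = 2s, [SO4^2-] = 0.815 + s ≈ 0.815 (common-ion effect: SO4^2- is already 0.815 M).
Ksp ≈ (2s)^2 × 0.815
s = 2.42 × 10^-3 M
Check: s = 2.4 × 10^-3 ≪ 0.815, so the approximation is valid.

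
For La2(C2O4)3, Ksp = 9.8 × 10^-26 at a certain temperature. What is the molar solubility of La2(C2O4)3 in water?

s ≈ 3.9 × 10^-6 M

La2(C2O4)3(s) ⇌ 2 La^3+ + 3 C2O4^2-
Ksp = [La^3+]^2[C2O4^2-]^3
With molar solubility s: [La^3+] = 2s, [C2O4^2-] = 3s.
Substituting: Ksp = (2s)^2(3s)^3 = 108s^5
s = (9.8 × 10^-26 / 108)^(1/5) = 3.9 × 10^-6 M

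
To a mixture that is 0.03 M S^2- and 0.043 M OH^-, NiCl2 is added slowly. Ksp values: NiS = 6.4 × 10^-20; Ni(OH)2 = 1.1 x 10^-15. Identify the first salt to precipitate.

Precipitation of each salt starts when its ion product equals its Ksp.
For NiS: 6.4 × 10^-20 = 0.03 × [Ni^2+]  ⇒  [Ni^2+] = 2.1 × 10^-18 M.
For Ni(OH)2: 1.1 x 10^-15 = (0.043)^2 × [Ni^2+]  ⇒  [Ni^2+] = 5.9 × 10^-13 M.
The salt with the lower threshold [Ni^2+] precipitates first: NiS.

NiS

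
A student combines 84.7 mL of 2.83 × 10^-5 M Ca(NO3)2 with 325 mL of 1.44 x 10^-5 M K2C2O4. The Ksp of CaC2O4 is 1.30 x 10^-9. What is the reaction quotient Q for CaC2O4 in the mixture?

Q = 6.68 × 10^-11

Total volume = 84.7 + 325 = 409.7 mL.
[Ca^2+] = 2.83 × 10^-5 × (84.7/409.7) = 5.851 × 10^-6 M
[C2O4^2-] = 1.44 × 10^-5 × (325/409.7) = 1.142 x 10^-5 M
CaC2O4(s) ⇌ Ca^2+(aq) + C2O4^2-(aq), so Q = [Ca^2+][C2O4^2-]
Q = (5.851 × 10^-6)(1.142 x 10^-5) = 6.68 × 10^-11
Q < Ksp, so no precipitate of CaC2O4 forms.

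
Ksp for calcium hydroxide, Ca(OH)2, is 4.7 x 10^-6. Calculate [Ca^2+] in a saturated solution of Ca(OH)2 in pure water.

Ca(OH)2(s) ⇌ Ca^2+(aq) + 2 OH^-(aq)
Ksp = [Ca^2+][OH^-]^2
If s mol/L of Ca(OH)2 dissolves, [Ca^2+] = s and [OH^-] = 2s.
So Ksp = s × (2s)^2 = 4s^3
s = (4.7 x 10^-6 / 4)^(1/3) = 1.06 × 10^-2 M
[Ca^2+] = s = 1.1 × 10^-2 M

[Ca^2+] ≈ 1.1 × 10^-2 M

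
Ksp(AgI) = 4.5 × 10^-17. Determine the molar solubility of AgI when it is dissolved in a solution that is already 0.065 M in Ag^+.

AgI(s) <=> Ag^+(aq) + I^-(aq)
Ksp = [Ag^+][I^-]
Let s = moles of AgI that dissolve per litre. [Ag^+] = 0.065 + s ≈ 0.065, [I^-] = s (common-ion effect: Ag^+ is already 0.065 M).
Ksp ≈ 0.065 × s
s = 6.9 x 10^-16 M
Check: s = 6.9 × 10^-16 ≪ 0.065, so the approximation is valid.

6.9 x 10^-16 M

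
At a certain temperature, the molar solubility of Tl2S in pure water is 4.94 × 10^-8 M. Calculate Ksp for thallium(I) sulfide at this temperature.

4.82e-22

Tl2S(s) ⇌ 2 Tl^+(aq) + S^2-(aq)
For each mole of Tl2S that dissolves: [Tl^+] = 2s, [S^2-] = s.
Ksp = [Tl^+]^2[S^2-]
Ksp = (2s)^2s = 4s^3
With s = 4.94 x 10^-8: Ksp = 4.82 × 10^-22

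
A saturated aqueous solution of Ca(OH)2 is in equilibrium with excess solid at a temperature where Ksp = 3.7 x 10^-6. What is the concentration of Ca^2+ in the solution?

Ca(OH)2(s) ⇌ Ca^2+(aq) + 2 OH^-(aq)
Ksp = [Ca^2+][OH^-]^2
Let s = molar solubility. Then [Ca^2+] = s and [OH^-] = 2s.
Ksp = s(2s)^2 = 4s^3
Solving, s = (3.7 x 10^-6/4)^(1/3) = 9.74 × 10^-3 M
[Ca^2+] = s = 9.7 × 10^-3 M

9.7 × 10^-3 M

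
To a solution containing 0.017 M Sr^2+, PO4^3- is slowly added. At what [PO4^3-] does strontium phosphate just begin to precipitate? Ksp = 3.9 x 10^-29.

2.8 × 10^-12 M

Sr3(PO4)2(s) <=> 3 Sr^2+(aq) + 2 PO4^3-(aq)
Ksp = [Sr^2+]^3[PO4^3-]^2
Precipitation begins when Q = Ksp. With [Sr^2+] = 0.017 M:
3.9 x 10^-29 = (0.017)^3 × [PO4^3-]^2
[PO4^3-] = (3.9 x 10^-29 / 4.91 × 10^-6)^(1/2) = 2.8 × 10^-12 M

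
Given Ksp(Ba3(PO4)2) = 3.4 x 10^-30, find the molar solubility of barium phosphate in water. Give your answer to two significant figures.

Ba3(PO4)2(s) ⇌ 3 Ba^2+(aq) + 2 PO4^3-(aq)
Ksp = [Ba^2+]^3[PO4^3-]^2
With molar solubility s: [Ba^2+] = 3s, [PO4^3-] = 2s.
Substituting: Ksp = (3s)^3(2s)^2 = 108s^5
s = (3.4 x 10^-30 / 108)^(1/5) = 5.0 × 10^-7 M

s ≈ 5.0 x 10^-7 M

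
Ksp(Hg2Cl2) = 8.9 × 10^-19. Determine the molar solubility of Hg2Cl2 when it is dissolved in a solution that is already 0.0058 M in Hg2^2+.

6.2e-9 M

Hg2Cl2(s) ⇌ Hg2^2+ + 2 Cl^-
Ksp = [Hg2^2+][Cl^-]^2
Let s = moles of Hg2Cl2 that dissolve per litre. [Hg2^2+] = 0.0058 + s ≈ 0.0058, [Cl^-] = 2s (common-ion effect: Hg2^2+ is already 0.0058 M).
Ksp ≈ 0.0058 × (2s)^2
s = 6.2 × 10^-9 M
Check: s = 6.2 x 10^-9 ≪ 0.0058, so the approximation is valid.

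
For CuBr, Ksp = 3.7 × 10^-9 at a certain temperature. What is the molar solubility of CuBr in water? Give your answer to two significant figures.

CuBr(s) ⇌ Cu^+ + Br^-
Ksp = [Cu^+][Br^-]
Let s = molar solubility. Then [Cu^+] = s and [Br^-] = s.
Ksp = (s)(s) = s^2
s = (3.7 × 10^-9)^(1/2) = 6.1 × 10^-5 M

s ≈ 6.1e-5 M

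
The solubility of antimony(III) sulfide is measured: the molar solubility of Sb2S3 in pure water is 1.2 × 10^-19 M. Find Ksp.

Sb2S3(s) <=> 2 Sb^3+(aq) + 3 S^2-(aq)
For each mole of Sb2S3 that dissolves: [Sb^3+] = 2s, [S^2-] = 3s.
Ksp = [Sb^3+]^2[S^2-]^3
Ksp = (2s)^2(3s)^3 = 108s^5
Ksp = 108 × (1.2 x 10^-19)^5 = 2.7 × 10^-93

Ksp = 2.7 x 10^-93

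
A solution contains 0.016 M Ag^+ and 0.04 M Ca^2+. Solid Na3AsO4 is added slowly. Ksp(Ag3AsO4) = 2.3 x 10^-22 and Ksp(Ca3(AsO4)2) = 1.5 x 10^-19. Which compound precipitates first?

Precipitation of each salt starts when its ion product equals its Ksp.
For Ag3AsO4: 2.3 x 10^-22 = (0.016)^3 × [AsO4^3-]  ⇒  [AsO4^3-] = 5.6 × 10^-17 M.
For Ca3(AsO4)2: 1.5 x 10^-19 = (0.04)^3 × [AsO4^3-]^2  ⇒  [AsO4^3-] = 4.8 x 10^-8 M.
The salt with the lower threshold [AsO4^3-] precipitates first: Ag3AsO4.

Ag3AsO4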